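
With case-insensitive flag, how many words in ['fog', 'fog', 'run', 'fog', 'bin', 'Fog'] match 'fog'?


Case-insensitive matching: compare each word's lowercase form to 'fog'.
  'fog' -> lower='fog' -> MATCH
  'fog' -> lower='fog' -> MATCH
  'run' -> lower='run' -> no
  'fog' -> lower='fog' -> MATCH
  'bin' -> lower='bin' -> no
  'Fog' -> lower='fog' -> MATCH
Matches: ['fog', 'fog', 'fog', 'Fog']
Count: 4

4


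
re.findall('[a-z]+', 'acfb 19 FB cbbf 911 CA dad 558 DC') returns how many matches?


Pattern '[a-z]+' finds one or more lowercase letters.
Text: 'acfb 19 FB cbbf 911 CA dad 558 DC'
Scanning for matches:
  Match 1: 'acfb'
  Match 2: 'cbbf'
  Match 3: 'dad'
Total matches: 3

3


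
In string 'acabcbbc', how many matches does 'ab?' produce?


Pattern 'ab?' matches 'a' optionally followed by 'b'.
String: 'acabcbbc'
Scanning left to right for 'a' then checking next char:
  Match 1: 'a' (a not followed by b)
  Match 2: 'ab' (a followed by b)
Total matches: 2

2


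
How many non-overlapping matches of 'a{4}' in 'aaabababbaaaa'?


Pattern 'a{4}' matches exactly 4 consecutive a's (greedy, non-overlapping).
String: 'aaabababbaaaa'
Scanning for runs of a's:
  Run at pos 0: 'aaa' (length 3) -> 0 match(es)
  Run at pos 4: 'a' (length 1) -> 0 match(es)
  Run at pos 6: 'a' (length 1) -> 0 match(es)
  Run at pos 9: 'aaaa' (length 4) -> 1 match(es)
Matches found: ['aaaa']
Total: 1

1


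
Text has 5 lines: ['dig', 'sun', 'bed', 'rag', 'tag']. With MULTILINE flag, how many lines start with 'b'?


With MULTILINE flag, ^ matches the start of each line.
Lines: ['dig', 'sun', 'bed', 'rag', 'tag']
Checking which lines start with 'b':
  Line 1: 'dig' -> no
  Line 2: 'sun' -> no
  Line 3: 'bed' -> MATCH
  Line 4: 'rag' -> no
  Line 5: 'tag' -> no
Matching lines: ['bed']
Count: 1

1


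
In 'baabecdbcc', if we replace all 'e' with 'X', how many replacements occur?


re.sub('e', 'X', text) replaces every occurrence of 'e' with 'X'.
Text: 'baabecdbcc'
Scanning for 'e':
  pos 4: 'e' -> replacement #1
Total replacements: 1

1


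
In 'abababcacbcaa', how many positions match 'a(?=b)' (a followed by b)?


Lookahead 'a(?=b)' matches 'a' only when followed by 'b'.
String: 'abababcacbcaa'
Checking each position where char is 'a':
  pos 0: 'a' -> MATCH (next='b')
  pos 2: 'a' -> MATCH (next='b')
  pos 4: 'a' -> MATCH (next='b')
  pos 7: 'a' -> no (next='c')
  pos 11: 'a' -> no (next='a')
Matching positions: [0, 2, 4]
Count: 3

3


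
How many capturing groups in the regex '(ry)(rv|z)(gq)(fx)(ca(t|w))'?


To count capturing groups, count each '(' that starts a group.
Pattern: '(ry)(rv|z)(gq)(fx)(ca(t|w))'
Walking through the pattern:
  Position 0: '(' -> group #1
  Position 4: '(' -> group #2
  Position 10: '(' -> group #3
  Position 14: '(' -> group #4
  Position 18: '(' -> group #5
  Position 21: '(' -> group #6
Total capturing groups: 6

6


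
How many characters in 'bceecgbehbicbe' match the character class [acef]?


Character class [acef] matches any of: {a, c, e, f}
Scanning string 'bceecgbehbicbe' character by character:
  pos 0: 'b' -> no
  pos 1: 'c' -> MATCH
  pos 2: 'e' -> MATCH
  pos 3: 'e' -> MATCH
  pos 4: 'c' -> MATCH
  pos 5: 'g' -> no
  pos 6: 'b' -> no
  pos 7: 'e' -> MATCH
  pos 8: 'h' -> no
  pos 9: 'b' -> no
  pos 10: 'i' -> no
  pos 11: 'c' -> MATCH
  pos 12: 'b' -> no
  pos 13: 'e' -> MATCH
Total matches: 7

7


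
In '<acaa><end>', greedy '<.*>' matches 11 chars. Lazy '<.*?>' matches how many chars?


Greedy '<.*>' tries to match as MUCH as possible.
Lazy '<.*?>' tries to match as LITTLE as possible.

String: '<acaa><end>'
Greedy '<.*>' starts at first '<' and extends to the LAST '>': '<acaa><end>' (11 chars)
Lazy '<.*?>' starts at first '<' and stops at the FIRST '>': '<acaa>' (6 chars)

6


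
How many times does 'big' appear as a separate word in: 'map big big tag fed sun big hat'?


Scanning each word for exact match 'big':
  Word 1: 'map' -> no
  Word 2: 'big' -> MATCH
  Word 3: 'big' -> MATCH
  Word 4: 'tag' -> no
  Word 5: 'fed' -> no
  Word 6: 'sun' -> no
  Word 7: 'big' -> MATCH
  Word 8: 'hat' -> no
Total matches: 3

3


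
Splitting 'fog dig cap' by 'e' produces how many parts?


Splitting by 'e' breaks the string at each occurrence of the separator.
Text: 'fog dig cap'
Parts after split:
  Part 1: 'fog dig cap'
Total parts: 1

1


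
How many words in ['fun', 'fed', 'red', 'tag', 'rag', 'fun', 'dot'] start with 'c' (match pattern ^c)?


Pattern ^c anchors to start of word. Check which words begin with 'c':
  'fun' -> no
  'fed' -> no
  'red' -> no
  'tag' -> no
  'rag' -> no
  'fun' -> no
  'dot' -> no
Matching words: []
Count: 0

0


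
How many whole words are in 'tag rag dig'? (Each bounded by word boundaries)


Word boundaries (\b) mark the start/end of each word.
Text: 'tag rag dig'
Splitting by whitespace:
  Word 1: 'tag'
  Word 2: 'rag'
  Word 3: 'dig'
Total whole words: 3

3


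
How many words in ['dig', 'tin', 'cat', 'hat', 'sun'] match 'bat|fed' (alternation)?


Alternation 'bat|fed' matches either 'bat' or 'fed'.
Checking each word:
  'dig' -> no
  'tin' -> no
  'cat' -> no
  'hat' -> no
  'sun' -> no
Matches: []
Count: 0

0


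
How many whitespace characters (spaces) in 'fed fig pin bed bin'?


\s matches whitespace characters (spaces, tabs, etc.).
Text: 'fed fig pin bed bin'
This text has 5 words separated by spaces.
Number of spaces = number of words - 1 = 5 - 1 = 4

4


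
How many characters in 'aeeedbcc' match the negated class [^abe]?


Negated class [^abe] matches any char NOT in {a, b, e}
Scanning 'aeeedbcc':
  pos 0: 'a' -> no (excluded)
  pos 1: 'e' -> no (excluded)
  pos 2: 'e' -> no (excluded)
  pos 3: 'e' -> no (excluded)
  pos 4: 'd' -> MATCH
  pos 5: 'b' -> no (excluded)
  pos 6: 'c' -> MATCH
  pos 7: 'c' -> MATCH
Total matches: 3

3


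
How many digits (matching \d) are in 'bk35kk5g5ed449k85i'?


\d matches any digit 0-9.
Scanning 'bk35kk5g5ed449k85i':
  pos 2: '3' -> DIGIT
  pos 3: '5' -> DIGIT
  pos 6: '5' -> DIGIT
  pos 8: '5' -> DIGIT
  pos 11: '4' -> DIGIT
  pos 12: '4' -> DIGIT
  pos 13: '9' -> DIGIT
  pos 15: '8' -> DIGIT
  pos 16: '5' -> DIGIT
Digits found: ['3', '5', '5', '5', '4', '4', '9', '8', '5']
Total: 9

9


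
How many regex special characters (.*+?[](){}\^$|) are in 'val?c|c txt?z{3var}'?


Regex special characters are: . * + ? [ ] ( ) { } \ ^ $ |
Scanning 'val?c|c txt?z{3var}':
  pos 3: '?' -> SPECIAL
  pos 5: '|' -> SPECIAL
  pos 11: '?' -> SPECIAL
  pos 13: '{' -> SPECIAL
  pos 18: '}' -> SPECIAL
Special chars found: ['?', '|', '?', '{', '}']
Total: 5

5


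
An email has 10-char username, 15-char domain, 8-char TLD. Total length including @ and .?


An email address has format: username@domain.tld
Username length: 10
'@' character: 1
Domain length: 15
'.' character: 1
TLD length: 8
Total = 10 + 1 + 15 + 1 + 8 = 35

35


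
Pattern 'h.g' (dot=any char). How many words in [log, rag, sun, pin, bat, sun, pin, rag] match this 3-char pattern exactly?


Pattern 'h.g' means: starts with 'h', any single char, ends with 'g'.
Checking each word (must be exactly 3 chars):
  'log' (len=3): no
  'rag' (len=3): no
  'sun' (len=3): no
  'pin' (len=3): no
  'bat' (len=3): no
  'sun' (len=3): no
  'pin' (len=3): no
  'rag' (len=3): no
Matching words: []
Total: 0

0


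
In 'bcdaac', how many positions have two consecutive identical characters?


Looking for consecutive identical characters in 'bcdaac':
  pos 0-1: 'b' vs 'c' -> different
  pos 1-2: 'c' vs 'd' -> different
  pos 2-3: 'd' vs 'a' -> different
  pos 3-4: 'a' vs 'a' -> MATCH ('aa')
  pos 4-5: 'a' vs 'c' -> different
Consecutive identical pairs: ['aa']
Count: 1

1


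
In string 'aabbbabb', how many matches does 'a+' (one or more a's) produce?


Pattern 'a+' matches one or more consecutive a's.
String: 'aabbbabb'
Scanning for runs of a:
  Match 1: 'aa' (length 2)
  Match 2: 'a' (length 1)
Total matches: 2

2


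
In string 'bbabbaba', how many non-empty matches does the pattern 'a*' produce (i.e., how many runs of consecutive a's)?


Pattern 'a*' matches zero or more a's. We want non-empty runs of consecutive a's.
String: 'bbabbaba'
Walking through the string to find runs of a's:
  Run 1: positions 2-2 -> 'a'
  Run 2: positions 5-5 -> 'a'
  Run 3: positions 7-7 -> 'a'
Non-empty runs found: ['a', 'a', 'a']
Count: 3

3


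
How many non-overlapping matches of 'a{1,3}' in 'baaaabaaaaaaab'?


Pattern 'a{1,3}' matches between 1 and 3 consecutive a's (greedy).
String: 'baaaabaaaaaaab'
Finding runs of a's and applying greedy matching:
  Run at pos 1: 'aaaa' (length 4)
  Run at pos 6: 'aaaaaaa' (length 7)
Matches: ['aaa', 'a', 'aaa', 'aaa', 'a']
Count: 5

5


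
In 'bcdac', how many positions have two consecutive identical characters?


Looking for consecutive identical characters in 'bcdac':
  pos 0-1: 'b' vs 'c' -> different
  pos 1-2: 'c' vs 'd' -> different
  pos 2-3: 'd' vs 'a' -> different
  pos 3-4: 'a' vs 'c' -> different
Consecutive identical pairs: []
Count: 0

0


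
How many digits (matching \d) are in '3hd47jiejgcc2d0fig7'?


\d matches any digit 0-9.
Scanning '3hd47jiejgcc2d0fig7':
  pos 0: '3' -> DIGIT
  pos 3: '4' -> DIGIT
  pos 4: '7' -> DIGIT
  pos 12: '2' -> DIGIT
  pos 14: '0' -> DIGIT
  pos 18: '7' -> DIGIT
Digits found: ['3', '4', '7', '2', '0', '7']
Total: 6

6


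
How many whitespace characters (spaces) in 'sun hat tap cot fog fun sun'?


\s matches whitespace characters (spaces, tabs, etc.).
Text: 'sun hat tap cot fog fun sun'
This text has 7 words separated by spaces.
Number of spaces = number of words - 1 = 7 - 1 = 6

6


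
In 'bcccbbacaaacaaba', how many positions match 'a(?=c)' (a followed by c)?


Lookahead 'a(?=c)' matches 'a' only when followed by 'c'.
String: 'bcccbbacaaacaaba'
Checking each position where char is 'a':
  pos 6: 'a' -> MATCH (next='c')
  pos 8: 'a' -> no (next='a')
  pos 9: 'a' -> no (next='a')
  pos 10: 'a' -> MATCH (next='c')
  pos 12: 'a' -> no (next='a')
  pos 13: 'a' -> no (next='b')
Matching positions: [6, 10]
Count: 2

2


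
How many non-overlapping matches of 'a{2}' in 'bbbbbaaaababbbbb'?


Pattern 'a{2}' matches exactly 2 consecutive a's (greedy, non-overlapping).
String: 'bbbbbaaaababbbbb'
Scanning for runs of a's:
  Run at pos 5: 'aaaa' (length 4) -> 2 match(es)
  Run at pos 10: 'a' (length 1) -> 0 match(es)
Matches found: ['aa', 'aa']
Total: 2

2


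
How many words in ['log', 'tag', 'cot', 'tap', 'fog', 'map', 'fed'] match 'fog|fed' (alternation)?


Alternation 'fog|fed' matches either 'fog' or 'fed'.
Checking each word:
  'log' -> no
  'tag' -> no
  'cot' -> no
  'tap' -> no
  'fog' -> MATCH
  'map' -> no
  'fed' -> MATCH
Matches: ['fog', 'fed']
Count: 2

2


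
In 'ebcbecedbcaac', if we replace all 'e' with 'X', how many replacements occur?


re.sub('e', 'X', text) replaces every occurrence of 'e' with 'X'.
Text: 'ebcbecedbcaac'
Scanning for 'e':
  pos 0: 'e' -> replacement #1
  pos 4: 'e' -> replacement #2
  pos 6: 'e' -> replacement #3
Total replacements: 3

3


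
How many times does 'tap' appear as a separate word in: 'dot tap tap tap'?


Scanning each word for exact match 'tap':
  Word 1: 'dot' -> no
  Word 2: 'tap' -> MATCH
  Word 3: 'tap' -> MATCH
  Word 4: 'tap' -> MATCH
Total matches: 3

3


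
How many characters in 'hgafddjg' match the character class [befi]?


Character class [befi] matches any of: {b, e, f, i}
Scanning string 'hgafddjg' character by character:
  pos 0: 'h' -> no
  pos 1: 'g' -> no
  pos 2: 'a' -> no
  pos 3: 'f' -> MATCH
  pos 4: 'd' -> no
  pos 5: 'd' -> no
  pos 6: 'j' -> no
  pos 7: 'g' -> no
Total matches: 1

1


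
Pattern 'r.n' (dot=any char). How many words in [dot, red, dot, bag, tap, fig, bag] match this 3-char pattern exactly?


Pattern 'r.n' means: starts with 'r', any single char, ends with 'n'.
Checking each word (must be exactly 3 chars):
  'dot' (len=3): no
  'red' (len=3): no
  'dot' (len=3): no
  'bag' (len=3): no
  'tap' (len=3): no
  'fig' (len=3): no
  'bag' (len=3): no
Matching words: []
Total: 0

0


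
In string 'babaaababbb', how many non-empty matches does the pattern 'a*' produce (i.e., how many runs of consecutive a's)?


Pattern 'a*' matches zero or more a's. We want non-empty runs of consecutive a's.
String: 'babaaababbb'
Walking through the string to find runs of a's:
  Run 1: positions 1-1 -> 'a'
  Run 2: positions 3-5 -> 'aaa'
  Run 3: positions 7-7 -> 'a'
Non-empty runs found: ['a', 'aaa', 'a']
Count: 3

3


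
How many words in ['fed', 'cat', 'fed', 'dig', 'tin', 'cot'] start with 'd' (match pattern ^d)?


Pattern ^d anchors to start of word. Check which words begin with 'd':
  'fed' -> no
  'cat' -> no
  'fed' -> no
  'dig' -> MATCH (starts with 'd')
  'tin' -> no
  'cot' -> no
Matching words: ['dig']
Count: 1

1


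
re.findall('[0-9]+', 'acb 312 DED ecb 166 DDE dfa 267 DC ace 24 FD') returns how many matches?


Pattern '[0-9]+' finds one or more digits.
Text: 'acb 312 DED ecb 166 DDE dfa 267 DC ace 24 FD'
Scanning for matches:
  Match 1: '312'
  Match 2: '166'
  Match 3: '267'
  Match 4: '24'
Total matches: 4

4


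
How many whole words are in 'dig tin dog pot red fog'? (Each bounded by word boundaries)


Word boundaries (\b) mark the start/end of each word.
Text: 'dig tin dog pot red fog'
Splitting by whitespace:
  Word 1: 'dig'
  Word 2: 'tin'
  Word 3: 'dog'
  Word 4: 'pot'
  Word 5: 'red'
  Word 6: 'fog'
Total whole words: 6

6


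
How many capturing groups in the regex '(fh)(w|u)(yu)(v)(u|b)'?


To count capturing groups, count each '(' that starts a group.
Pattern: '(fh)(w|u)(yu)(v)(u|b)'
Walking through the pattern:
  Position 0: '(' -> group #1
  Position 4: '(' -> group #2
  Position 9: '(' -> group #3
  Position 13: '(' -> group #4
  Position 16: '(' -> group #5
Total capturing groups: 5

5


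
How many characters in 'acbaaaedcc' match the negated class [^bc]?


Negated class [^bc] matches any char NOT in {b, c}
Scanning 'acbaaaedcc':
  pos 0: 'a' -> MATCH
  pos 1: 'c' -> no (excluded)
  pos 2: 'b' -> no (excluded)
  pos 3: 'a' -> MATCH
  pos 4: 'a' -> MATCH
  pos 5: 'a' -> MATCH
  pos 6: 'e' -> MATCH
  pos 7: 'd' -> MATCH
  pos 8: 'c' -> no (excluded)
  pos 9: 'c' -> no (excluded)
Total matches: 6

6


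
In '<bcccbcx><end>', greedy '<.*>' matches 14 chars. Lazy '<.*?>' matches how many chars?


Greedy '<.*>' tries to match as MUCH as possible.
Lazy '<.*?>' tries to match as LITTLE as possible.

String: '<bcccbcx><end>'
Greedy '<.*>' starts at first '<' and extends to the LAST '>': '<bcccbcx><end>' (14 chars)
Lazy '<.*?>' starts at first '<' and stops at the FIRST '>': '<bcccbcx>' (9 chars)

9


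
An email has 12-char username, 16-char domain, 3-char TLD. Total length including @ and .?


An email address has format: username@domain.tld
Username length: 12
'@' character: 1
Domain length: 16
'.' character: 1
TLD length: 3
Total = 12 + 1 + 16 + 1 + 3 = 33

33


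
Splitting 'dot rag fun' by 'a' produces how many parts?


Splitting by 'a' breaks the string at each occurrence of the separator.
Text: 'dot rag fun'
Parts after split:
  Part 1: 'dot r'
  Part 2: 'g fun'
Total parts: 2

2


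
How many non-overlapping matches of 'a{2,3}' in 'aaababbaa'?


Pattern 'a{2,3}' matches between 2 and 3 consecutive a's (greedy).
String: 'aaababbaa'
Finding runs of a's and applying greedy matching:
  Run at pos 0: 'aaa' (length 3)
  Run at pos 4: 'a' (length 1)
  Run at pos 7: 'aa' (length 2)
Matches: ['aaa', 'aa']
Count: 2

2


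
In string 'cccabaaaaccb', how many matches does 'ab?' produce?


Pattern 'ab?' matches 'a' optionally followed by 'b'.
String: 'cccabaaaaccb'
Scanning left to right for 'a' then checking next char:
  Match 1: 'ab' (a followed by b)
  Match 2: 'a' (a not followed by b)
  Match 3: 'a' (a not followed by b)
  Match 4: 'a' (a not followed by b)
  Match 5: 'a' (a not followed by b)
Total matches: 5

5


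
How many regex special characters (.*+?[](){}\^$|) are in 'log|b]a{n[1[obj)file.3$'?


Regex special characters are: . * + ? [ ] ( ) { } \ ^ $ |
Scanning 'log|b]a{n[1[obj)file.3$':
  pos 3: '|' -> SPECIAL
  pos 5: ']' -> SPECIAL
  pos 7: '{' -> SPECIAL
  pos 9: '[' -> SPECIAL
  pos 11: '[' -> SPECIAL
  pos 15: ')' -> SPECIAL
  pos 20: '.' -> SPECIAL
  pos 22: '$' -> SPECIAL
Special chars found: ['|', ']', '{', '[', '[', ')', '.', '$']
Total: 8

8


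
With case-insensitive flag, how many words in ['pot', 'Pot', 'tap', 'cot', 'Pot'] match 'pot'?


Case-insensitive matching: compare each word's lowercase form to 'pot'.
  'pot' -> lower='pot' -> MATCH
  'Pot' -> lower='pot' -> MATCH
  'tap' -> lower='tap' -> no
  'cot' -> lower='cot' -> no
  'Pot' -> lower='pot' -> MATCH
Matches: ['pot', 'Pot', 'Pot']
Count: 3

3


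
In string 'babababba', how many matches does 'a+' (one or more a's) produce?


Pattern 'a+' matches one or more consecutive a's.
String: 'babababba'
Scanning for runs of a:
  Match 1: 'a' (length 1)
  Match 2: 'a' (length 1)
  Match 3: 'a' (length 1)
  Match 4: 'a' (length 1)
Total matches: 4

4


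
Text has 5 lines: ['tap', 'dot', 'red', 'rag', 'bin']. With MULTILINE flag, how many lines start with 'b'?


With MULTILINE flag, ^ matches the start of each line.
Lines: ['tap', 'dot', 'red', 'rag', 'bin']
Checking which lines start with 'b':
  Line 1: 'tap' -> no
  Line 2: 'dot' -> no
  Line 3: 'red' -> no
  Line 4: 'rag' -> no
  Line 5: 'bin' -> MATCH
Matching lines: ['bin']
Count: 1

1


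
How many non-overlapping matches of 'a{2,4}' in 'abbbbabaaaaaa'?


Pattern 'a{2,4}' matches between 2 and 4 consecutive a's (greedy).
String: 'abbbbabaaaaaa'
Finding runs of a's and applying greedy matching:
  Run at pos 0: 'a' (length 1)
  Run at pos 5: 'a' (length 1)
  Run at pos 7: 'aaaaaa' (length 6)
Matches: ['aaaa', 'aa']
Count: 2

2


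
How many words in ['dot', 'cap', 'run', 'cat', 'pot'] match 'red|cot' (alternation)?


Alternation 'red|cot' matches either 'red' or 'cot'.
Checking each word:
  'dot' -> no
  'cap' -> no
  'run' -> no
  'cat' -> no
  'pot' -> no
Matches: []
Count: 0

0


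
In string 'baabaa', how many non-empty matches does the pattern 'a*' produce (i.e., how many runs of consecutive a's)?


Pattern 'a*' matches zero or more a's. We want non-empty runs of consecutive a's.
String: 'baabaa'
Walking through the string to find runs of a's:
  Run 1: positions 1-2 -> 'aa'
  Run 2: positions 4-5 -> 'aa'
Non-empty runs found: ['aa', 'aa']
Count: 2

2


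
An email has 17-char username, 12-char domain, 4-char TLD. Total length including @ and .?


An email address has format: username@domain.tld
Username length: 17
'@' character: 1
Domain length: 12
'.' character: 1
TLD length: 4
Total = 17 + 1 + 12 + 1 + 4 = 35

35


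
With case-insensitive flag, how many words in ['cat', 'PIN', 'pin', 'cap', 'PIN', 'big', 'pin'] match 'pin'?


Case-insensitive matching: compare each word's lowercase form to 'pin'.
  'cat' -> lower='cat' -> no
  'PIN' -> lower='pin' -> MATCH
  'pin' -> lower='pin' -> MATCH
  'cap' -> lower='cap' -> no
  'PIN' -> lower='pin' -> MATCH
  'big' -> lower='big' -> no
  'pin' -> lower='pin' -> MATCH
Matches: ['PIN', 'pin', 'PIN', 'pin']
Count: 4

4


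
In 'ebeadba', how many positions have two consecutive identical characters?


Looking for consecutive identical characters in 'ebeadba':
  pos 0-1: 'e' vs 'b' -> different
  pos 1-2: 'b' vs 'e' -> different
  pos 2-3: 'e' vs 'a' -> different
  pos 3-4: 'a' vs 'd' -> different
  pos 4-5: 'd' vs 'b' -> different
  pos 5-6: 'b' vs 'a' -> different
Consecutive identical pairs: []
Count: 0

0


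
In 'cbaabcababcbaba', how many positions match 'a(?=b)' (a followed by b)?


Lookahead 'a(?=b)' matches 'a' only when followed by 'b'.
String: 'cbaabcababcbaba'
Checking each position where char is 'a':
  pos 2: 'a' -> no (next='a')
  pos 3: 'a' -> MATCH (next='b')
  pos 6: 'a' -> MATCH (next='b')
  pos 8: 'a' -> MATCH (next='b')
  pos 12: 'a' -> MATCH (next='b')
Matching positions: [3, 6, 8, 12]
Count: 4

4


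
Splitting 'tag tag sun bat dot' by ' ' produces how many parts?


Splitting by ' ' breaks the string at each occurrence of the separator.
Text: 'tag tag sun bat dot'
Parts after split:
  Part 1: 'tag'
  Part 2: 'tag'
  Part 3: 'sun'
  Part 4: 'bat'
  Part 5: 'dot'
Total parts: 5

5


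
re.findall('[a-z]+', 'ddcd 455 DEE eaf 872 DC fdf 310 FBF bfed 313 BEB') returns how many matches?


Pattern '[a-z]+' finds one or more lowercase letters.
Text: 'ddcd 455 DEE eaf 872 DC fdf 310 FBF bfed 313 BEB'
Scanning for matches:
  Match 1: 'ddcd'
  Match 2: 'eaf'
  Match 3: 'fdf'
  Match 4: 'bfed'
Total matches: 4

4


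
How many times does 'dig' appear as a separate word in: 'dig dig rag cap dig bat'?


Scanning each word for exact match 'dig':
  Word 1: 'dig' -> MATCH
  Word 2: 'dig' -> MATCH
  Word 3: 'rag' -> no
  Word 4: 'cap' -> no
  Word 5: 'dig' -> MATCH
  Word 6: 'bat' -> no
Total matches: 3

3


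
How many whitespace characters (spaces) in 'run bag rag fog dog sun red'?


\s matches whitespace characters (spaces, tabs, etc.).
Text: 'run bag rag fog dog sun red'
This text has 7 words separated by spaces.
Number of spaces = number of words - 1 = 7 - 1 = 6

6


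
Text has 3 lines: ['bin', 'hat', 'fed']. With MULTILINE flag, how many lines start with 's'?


With MULTILINE flag, ^ matches the start of each line.
Lines: ['bin', 'hat', 'fed']
Checking which lines start with 's':
  Line 1: 'bin' -> no
  Line 2: 'hat' -> no
  Line 3: 'fed' -> no
Matching lines: []
Count: 0

0


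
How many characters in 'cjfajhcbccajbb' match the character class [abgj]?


Character class [abgj] matches any of: {a, b, g, j}
Scanning string 'cjfajhcbccajbb' character by character:
  pos 0: 'c' -> no
  pos 1: 'j' -> MATCH
  pos 2: 'f' -> no
  pos 3: 'a' -> MATCH
  pos 4: 'j' -> MATCH
  pos 5: 'h' -> no
  pos 6: 'c' -> no
  pos 7: 'b' -> MATCH
  pos 8: 'c' -> no
  pos 9: 'c' -> no
  pos 10: 'a' -> MATCH
  pos 11: 'j' -> MATCH
  pos 12: 'b' -> MATCH
  pos 13: 'b' -> MATCH
Total matches: 8

8


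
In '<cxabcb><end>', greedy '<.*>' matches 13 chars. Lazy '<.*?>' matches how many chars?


Greedy '<.*>' tries to match as MUCH as possible.
Lazy '<.*?>' tries to match as LITTLE as possible.

String: '<cxabcb><end>'
Greedy '<.*>' starts at first '<' and extends to the LAST '>': '<cxabcb><end>' (13 chars)
Lazy '<.*?>' starts at first '<' and stops at the FIRST '>': '<cxabcb>' (8 chars)

8


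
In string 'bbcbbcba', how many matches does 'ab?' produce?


Pattern 'ab?' matches 'a' optionally followed by 'b'.
String: 'bbcbbcba'
Scanning left to right for 'a' then checking next char:
  Match 1: 'a' (a not followed by b)
Total matches: 1

1


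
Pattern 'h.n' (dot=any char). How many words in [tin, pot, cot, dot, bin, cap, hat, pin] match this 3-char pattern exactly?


Pattern 'h.n' means: starts with 'h', any single char, ends with 'n'.
Checking each word (must be exactly 3 chars):
  'tin' (len=3): no
  'pot' (len=3): no
  'cot' (len=3): no
  'dot' (len=3): no
  'bin' (len=3): no
  'cap' (len=3): no
  'hat' (len=3): no
  'pin' (len=3): no
Matching words: []
Total: 0

0


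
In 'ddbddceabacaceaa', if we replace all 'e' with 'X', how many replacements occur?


re.sub('e', 'X', text) replaces every occurrence of 'e' with 'X'.
Text: 'ddbddceabacaceaa'
Scanning for 'e':
  pos 6: 'e' -> replacement #1
  pos 13: 'e' -> replacement #2
Total replacements: 2

2


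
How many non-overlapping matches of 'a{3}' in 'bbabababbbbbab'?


Pattern 'a{3}' matches exactly 3 consecutive a's (greedy, non-overlapping).
String: 'bbabababbbbbab'
Scanning for runs of a's:
  Run at pos 2: 'a' (length 1) -> 0 match(es)
  Run at pos 4: 'a' (length 1) -> 0 match(es)
  Run at pos 6: 'a' (length 1) -> 0 match(es)
  Run at pos 12: 'a' (length 1) -> 0 match(es)
Matches found: []
Total: 0

0


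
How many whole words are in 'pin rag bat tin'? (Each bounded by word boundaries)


Word boundaries (\b) mark the start/end of each word.
Text: 'pin rag bat tin'
Splitting by whitespace:
  Word 1: 'pin'
  Word 2: 'rag'
  Word 3: 'bat'
  Word 4: 'tin'
Total whole words: 4

4


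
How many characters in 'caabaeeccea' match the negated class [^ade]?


Negated class [^ade] matches any char NOT in {a, d, e}
Scanning 'caabaeeccea':
  pos 0: 'c' -> MATCH
  pos 1: 'a' -> no (excluded)
  pos 2: 'a' -> no (excluded)
  pos 3: 'b' -> MATCH
  pos 4: 'a' -> no (excluded)
  pos 5: 'e' -> no (excluded)
  pos 6: 'e' -> no (excluded)
  pos 7: 'c' -> MATCH
  pos 8: 'c' -> MATCH
  pos 9: 'e' -> no (excluded)
  pos 10: 'a' -> no (excluded)
Total matches: 4

4


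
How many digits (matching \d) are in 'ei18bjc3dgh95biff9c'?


\d matches any digit 0-9.
Scanning 'ei18bjc3dgh95biff9c':
  pos 2: '1' -> DIGIT
  pos 3: '8' -> DIGIT
  pos 7: '3' -> DIGIT
  pos 11: '9' -> DIGIT
  pos 12: '5' -> DIGIT
  pos 17: '9' -> DIGIT
Digits found: ['1', '8', '3', '9', '5', '9']
Total: 6

6


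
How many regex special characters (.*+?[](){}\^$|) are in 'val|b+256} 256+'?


Regex special characters are: . * + ? [ ] ( ) { } \ ^ $ |
Scanning 'val|b+256} 256+':
  pos 3: '|' -> SPECIAL
  pos 5: '+' -> SPECIAL
  pos 9: '}' -> SPECIAL
  pos 14: '+' -> SPECIAL
Special chars found: ['|', '+', '}', '+']
Total: 4

4


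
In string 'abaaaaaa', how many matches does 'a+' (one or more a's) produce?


Pattern 'a+' matches one or more consecutive a's.
String: 'abaaaaaa'
Scanning for runs of a:
  Match 1: 'a' (length 1)
  Match 2: 'aaaaaa' (length 6)
Total matches: 2

2


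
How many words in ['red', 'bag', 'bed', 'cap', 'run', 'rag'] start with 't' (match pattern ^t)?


Pattern ^t anchors to start of word. Check which words begin with 't':
  'red' -> no
  'bag' -> no
  'bed' -> no
  'cap' -> no
  'run' -> no
  'rag' -> no
Matching words: []
Count: 0

0


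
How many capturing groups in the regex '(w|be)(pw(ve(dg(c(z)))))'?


To count capturing groups, count each '(' that starts a group.
Pattern: '(w|be)(pw(ve(dg(c(z)))))'
Walking through the pattern:
  Position 0: '(' -> group #1
  Position 6: '(' -> group #2
  Position 9: '(' -> group #3
  Position 12: '(' -> group #4
  Position 15: '(' -> group #5
  Position 17: '(' -> group #6
Total capturing groups: 6

6


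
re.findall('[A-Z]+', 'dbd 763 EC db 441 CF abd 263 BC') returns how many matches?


Pattern '[A-Z]+' finds one or more uppercase letters.
Text: 'dbd 763 EC db 441 CF abd 263 BC'
Scanning for matches:
  Match 1: 'EC'
  Match 2: 'CF'
  Match 3: 'BC'
Total matches: 3

3


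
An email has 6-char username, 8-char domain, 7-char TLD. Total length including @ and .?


An email address has format: username@domain.tld
Username length: 6
'@' character: 1
Domain length: 8
'.' character: 1
TLD length: 7
Total = 6 + 1 + 8 + 1 + 7 = 23

23


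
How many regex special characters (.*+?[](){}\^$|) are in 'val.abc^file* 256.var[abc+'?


Regex special characters are: . * + ? [ ] ( ) { } \ ^ $ |
Scanning 'val.abc^file* 256.var[abc+':
  pos 3: '.' -> SPECIAL
  pos 7: '^' -> SPECIAL
  pos 12: '*' -> SPECIAL
  pos 17: '.' -> SPECIAL
  pos 21: '[' -> SPECIAL
  pos 25: '+' -> SPECIAL
Special chars found: ['.', '^', '*', '.', '[', '+']
Total: 6

6


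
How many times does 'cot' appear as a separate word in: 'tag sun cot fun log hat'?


Scanning each word for exact match 'cot':
  Word 1: 'tag' -> no
  Word 2: 'sun' -> no
  Word 3: 'cot' -> MATCH
  Word 4: 'fun' -> no
  Word 5: 'log' -> no
  Word 6: 'hat' -> no
Total matches: 1

1


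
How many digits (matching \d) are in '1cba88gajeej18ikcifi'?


\d matches any digit 0-9.
Scanning '1cba88gajeej18ikcifi':
  pos 0: '1' -> DIGIT
  pos 4: '8' -> DIGIT
  pos 5: '8' -> DIGIT
  pos 12: '1' -> DIGIT
  pos 13: '8' -> DIGIT
Digits found: ['1', '8', '8', '1', '8']
Total: 5

5


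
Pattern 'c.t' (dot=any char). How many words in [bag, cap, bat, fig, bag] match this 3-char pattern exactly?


Pattern 'c.t' means: starts with 'c', any single char, ends with 't'.
Checking each word (must be exactly 3 chars):
  'bag' (len=3): no
  'cap' (len=3): no
  'bat' (len=3): no
  'fig' (len=3): no
  'bag' (len=3): no
Matching words: []
Total: 0

0


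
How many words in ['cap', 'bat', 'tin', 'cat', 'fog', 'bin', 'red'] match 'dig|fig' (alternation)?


Alternation 'dig|fig' matches either 'dig' or 'fig'.
Checking each word:
  'cap' -> no
  'bat' -> no
  'tin' -> no
  'cat' -> no
  'fog' -> no
  'bin' -> no
  'red' -> no
Matches: []
Count: 0

0


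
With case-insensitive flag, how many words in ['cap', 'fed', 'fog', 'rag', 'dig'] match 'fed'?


Case-insensitive matching: compare each word's lowercase form to 'fed'.
  'cap' -> lower='cap' -> no
  'fed' -> lower='fed' -> MATCH
  'fog' -> lower='fog' -> no
  'rag' -> lower='rag' -> no
  'dig' -> lower='dig' -> no
Matches: ['fed']
Count: 1

1


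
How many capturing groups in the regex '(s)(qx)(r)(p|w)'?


To count capturing groups, count each '(' that starts a group.
Pattern: '(s)(qx)(r)(p|w)'
Walking through the pattern:
  Position 0: '(' -> group #1
  Position 3: '(' -> group #2
  Position 7: '(' -> group #3
  Position 10: '(' -> group #4
Total capturing groups: 4

4


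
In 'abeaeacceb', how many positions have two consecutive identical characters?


Looking for consecutive identical characters in 'abeaeacceb':
  pos 0-1: 'a' vs 'b' -> different
  pos 1-2: 'b' vs 'e' -> different
  pos 2-3: 'e' vs 'a' -> different
  pos 3-4: 'a' vs 'e' -> different
  pos 4-5: 'e' vs 'a' -> different
  pos 5-6: 'a' vs 'c' -> different
  pos 6-7: 'c' vs 'c' -> MATCH ('cc')
  pos 7-8: 'c' vs 'e' -> different
  pos 8-9: 'e' vs 'b' -> different
Consecutive identical pairs: ['cc']
Count: 1

1


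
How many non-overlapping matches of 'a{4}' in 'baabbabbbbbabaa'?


Pattern 'a{4}' matches exactly 4 consecutive a's (greedy, non-overlapping).
String: 'baabbabbbbbabaa'
Scanning for runs of a's:
  Run at pos 1: 'aa' (length 2) -> 0 match(es)
  Run at pos 5: 'a' (length 1) -> 0 match(es)
  Run at pos 11: 'a' (length 1) -> 0 match(es)
  Run at pos 13: 'aa' (length 2) -> 0 match(es)
Matches found: []
Total: 0

0


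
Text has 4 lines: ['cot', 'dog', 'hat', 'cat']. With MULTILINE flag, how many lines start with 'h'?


With MULTILINE flag, ^ matches the start of each line.
Lines: ['cot', 'dog', 'hat', 'cat']
Checking which lines start with 'h':
  Line 1: 'cot' -> no
  Line 2: 'dog' -> no
  Line 3: 'hat' -> MATCH
  Line 4: 'cat' -> no
Matching lines: ['hat']
Count: 1

1


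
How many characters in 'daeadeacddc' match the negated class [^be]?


Negated class [^be] matches any char NOT in {b, e}
Scanning 'daeadeacddc':
  pos 0: 'd' -> MATCH
  pos 1: 'a' -> MATCH
  pos 2: 'e' -> no (excluded)
  pos 3: 'a' -> MATCH
  pos 4: 'd' -> MATCH
  pos 5: 'e' -> no (excluded)
  pos 6: 'a' -> MATCH
  pos 7: 'c' -> MATCH
  pos 8: 'd' -> MATCH
  pos 9: 'd' -> MATCH
  pos 10: 'c' -> MATCH
Total matches: 9

9


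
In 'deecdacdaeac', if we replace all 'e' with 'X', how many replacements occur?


re.sub('e', 'X', text) replaces every occurrence of 'e' with 'X'.
Text: 'deecdacdaeac'
Scanning for 'e':
  pos 1: 'e' -> replacement #1
  pos 2: 'e' -> replacement #2
  pos 9: 'e' -> replacement #3
Total replacements: 3

3


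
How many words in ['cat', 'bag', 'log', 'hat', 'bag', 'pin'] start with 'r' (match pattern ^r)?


Pattern ^r anchors to start of word. Check which words begin with 'r':
  'cat' -> no
  'bag' -> no
  'log' -> no
  'hat' -> no
  'bag' -> no
  'pin' -> no
Matching words: []
Count: 0

0


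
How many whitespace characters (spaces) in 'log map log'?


\s matches whitespace characters (spaces, tabs, etc.).
Text: 'log map log'
This text has 3 words separated by spaces.
Number of spaces = number of words - 1 = 3 - 1 = 2

2


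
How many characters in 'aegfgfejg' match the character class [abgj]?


Character class [abgj] matches any of: {a, b, g, j}
Scanning string 'aegfgfejg' character by character:
  pos 0: 'a' -> MATCH
  pos 1: 'e' -> no
  pos 2: 'g' -> MATCH
  pos 3: 'f' -> no
  pos 4: 'g' -> MATCH
  pos 5: 'f' -> no
  pos 6: 'e' -> no
  pos 7: 'j' -> MATCH
  pos 8: 'g' -> MATCH
Total matches: 5

5


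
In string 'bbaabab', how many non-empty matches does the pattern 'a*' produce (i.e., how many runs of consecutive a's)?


Pattern 'a*' matches zero or more a's. We want non-empty runs of consecutive a's.
String: 'bbaabab'
Walking through the string to find runs of a's:
  Run 1: positions 2-3 -> 'aa'
  Run 2: positions 5-5 -> 'a'
Non-empty runs found: ['aa', 'a']
Count: 2

2


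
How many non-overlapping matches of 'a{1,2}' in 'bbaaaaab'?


Pattern 'a{1,2}' matches between 1 and 2 consecutive a's (greedy).
String: 'bbaaaaab'
Finding runs of a's and applying greedy matching:
  Run at pos 2: 'aaaaa' (length 5)
Matches: ['aa', 'aa', 'a']
Count: 3

3


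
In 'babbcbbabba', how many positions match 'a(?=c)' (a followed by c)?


Lookahead 'a(?=c)' matches 'a' only when followed by 'c'.
String: 'babbcbbabba'
Checking each position where char is 'a':
  pos 1: 'a' -> no (next='b')
  pos 7: 'a' -> no (next='b')
Matching positions: []
Count: 0

0


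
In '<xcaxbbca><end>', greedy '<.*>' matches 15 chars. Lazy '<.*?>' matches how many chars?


Greedy '<.*>' tries to match as MUCH as possible.
Lazy '<.*?>' tries to match as LITTLE as possible.

String: '<xcaxbbca><end>'
Greedy '<.*>' starts at first '<' and extends to the LAST '>': '<xcaxbbca><end>' (15 chars)
Lazy '<.*?>' starts at first '<' and stops at the FIRST '>': '<xcaxbbca>' (10 chars)

10


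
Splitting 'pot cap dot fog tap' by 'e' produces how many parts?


Splitting by 'e' breaks the string at each occurrence of the separator.
Text: 'pot cap dot fog tap'
Parts after split:
  Part 1: 'pot cap dot fog tap'
Total parts: 1

1


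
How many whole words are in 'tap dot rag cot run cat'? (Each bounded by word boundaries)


Word boundaries (\b) mark the start/end of each word.
Text: 'tap dot rag cot run cat'
Splitting by whitespace:
  Word 1: 'tap'
  Word 2: 'dot'
  Word 3: 'rag'
  Word 4: 'cot'
  Word 5: 'run'
  Word 6: 'cat'
Total whole words: 6

6


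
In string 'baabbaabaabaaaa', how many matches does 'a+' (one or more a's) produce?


Pattern 'a+' matches one or more consecutive a's.
String: 'baabbaabaabaaaa'
Scanning for runs of a:
  Match 1: 'aa' (length 2)
  Match 2: 'aa' (length 2)
  Match 3: 'aa' (length 2)
  Match 4: 'aaaa' (length 4)
Total matches: 4

4


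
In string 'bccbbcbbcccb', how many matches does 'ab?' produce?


Pattern 'ab?' matches 'a' optionally followed by 'b'.
String: 'bccbbcbbcccb'
Scanning left to right for 'a' then checking next char:
Total matches: 0

0


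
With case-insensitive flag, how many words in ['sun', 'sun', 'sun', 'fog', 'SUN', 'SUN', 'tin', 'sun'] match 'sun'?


Case-insensitive matching: compare each word's lowercase form to 'sun'.
  'sun' -> lower='sun' -> MATCH
  'sun' -> lower='sun' -> MATCH
  'sun' -> lower='sun' -> MATCH
  'fog' -> lower='fog' -> no
  'SUN' -> lower='sun' -> MATCH
  'SUN' -> lower='sun' -> MATCH
  'tin' -> lower='tin' -> no
  'sun' -> lower='sun' -> MATCH
Matches: ['sun', 'sun', 'sun', 'SUN', 'SUN', 'sun']
Count: 6

6


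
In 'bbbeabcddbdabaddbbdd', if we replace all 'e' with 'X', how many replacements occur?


re.sub('e', 'X', text) replaces every occurrence of 'e' with 'X'.
Text: 'bbbeabcddbdabaddbbdd'
Scanning for 'e':
  pos 3: 'e' -> replacement #1
Total replacements: 1

1


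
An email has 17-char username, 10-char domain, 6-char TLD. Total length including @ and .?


An email address has format: username@domain.tld
Username length: 17
'@' character: 1
Domain length: 10
'.' character: 1
TLD length: 6
Total = 17 + 1 + 10 + 1 + 6 = 35

35


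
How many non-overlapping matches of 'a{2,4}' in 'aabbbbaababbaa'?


Pattern 'a{2,4}' matches between 2 and 4 consecutive a's (greedy).
String: 'aabbbbaababbaa'
Finding runs of a's and applying greedy matching:
  Run at pos 0: 'aa' (length 2)
  Run at pos 6: 'aa' (length 2)
  Run at pos 9: 'a' (length 1)
  Run at pos 12: 'aa' (length 2)
Matches: ['aa', 'aa', 'aa']
Count: 3

3


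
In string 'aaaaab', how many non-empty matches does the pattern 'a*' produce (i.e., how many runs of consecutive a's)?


Pattern 'a*' matches zero or more a's. We want non-empty runs of consecutive a's.
String: 'aaaaab'
Walking through the string to find runs of a's:
  Run 1: positions 0-4 -> 'aaaaa'
Non-empty runs found: ['aaaaa']
Count: 1

1


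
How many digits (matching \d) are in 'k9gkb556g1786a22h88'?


\d matches any digit 0-9.
Scanning 'k9gkb556g1786a22h88':
  pos 1: '9' -> DIGIT
  pos 5: '5' -> DIGIT
  pos 6: '5' -> DIGIT
  pos 7: '6' -> DIGIT
  pos 9: '1' -> DIGIT
  pos 10: '7' -> DIGIT
  pos 11: '8' -> DIGIT
  pos 12: '6' -> DIGIT
  pos 14: '2' -> DIGIT
  pos 15: '2' -> DIGIT
  pos 17: '8' -> DIGIT
  pos 18: '8' -> DIGIT
Digits found: ['9', '5', '5', '6', '1', '7', '8', '6', '2', '2', '8', '8']
Total: 12

12


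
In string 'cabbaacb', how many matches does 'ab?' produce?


Pattern 'ab?' matches 'a' optionally followed by 'b'.
String: 'cabbaacb'
Scanning left to right for 'a' then checking next char:
  Match 1: 'ab' (a followed by b)
  Match 2: 'a' (a not followed by b)
  Match 3: 'a' (a not followed by b)
Total matches: 3

3


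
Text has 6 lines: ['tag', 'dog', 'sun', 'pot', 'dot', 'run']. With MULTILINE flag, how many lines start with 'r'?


With MULTILINE flag, ^ matches the start of each line.
Lines: ['tag', 'dog', 'sun', 'pot', 'dot', 'run']
Checking which lines start with 'r':
  Line 1: 'tag' -> no
  Line 2: 'dog' -> no
  Line 3: 'sun' -> no
  Line 4: 'pot' -> no
  Line 5: 'dot' -> no
  Line 6: 'run' -> MATCH
Matching lines: ['run']
Count: 1

1


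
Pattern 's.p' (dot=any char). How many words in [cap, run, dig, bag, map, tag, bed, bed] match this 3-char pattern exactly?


Pattern 's.p' means: starts with 's', any single char, ends with 'p'.
Checking each word (must be exactly 3 chars):
  'cap' (len=3): no
  'run' (len=3): no
  'dig' (len=3): no
  'bag' (len=3): no
  'map' (len=3): no
  'tag' (len=3): no
  'bed' (len=3): no
  'bed' (len=3): no
Matching words: []
Total: 0

0


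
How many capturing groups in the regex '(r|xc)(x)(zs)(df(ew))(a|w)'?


To count capturing groups, count each '(' that starts a group.
Pattern: '(r|xc)(x)(zs)(df(ew))(a|w)'
Walking through the pattern:
  Position 0: '(' -> group #1
  Position 6: '(' -> group #2
  Position 9: '(' -> group #3
  Position 13: '(' -> group #4
  Position 16: '(' -> group #5
  Position 21: '(' -> group #6
Total capturing groups: 6

6


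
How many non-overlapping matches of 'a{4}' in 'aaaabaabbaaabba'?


Pattern 'a{4}' matches exactly 4 consecutive a's (greedy, non-overlapping).
String: 'aaaabaabbaaabba'
Scanning for runs of a's:
  Run at pos 0: 'aaaa' (length 4) -> 1 match(es)
  Run at pos 5: 'aa' (length 2) -> 0 match(es)
  Run at pos 9: 'aaa' (length 3) -> 0 match(es)
  Run at pos 14: 'a' (length 1) -> 0 match(es)
Matches found: ['aaaa']
Total: 1

1


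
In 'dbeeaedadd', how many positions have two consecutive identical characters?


Looking for consecutive identical characters in 'dbeeaedadd':
  pos 0-1: 'd' vs 'b' -> different
  pos 1-2: 'b' vs 'e' -> different
  pos 2-3: 'e' vs 'e' -> MATCH ('ee')
  pos 3-4: 'e' vs 'a' -> different
  pos 4-5: 'a' vs 'e' -> different
  pos 5-6: 'e' vs 'd' -> different
  pos 6-7: 'd' vs 'a' -> different
  pos 7-8: 'a' vs 'd' -> different
  pos 8-9: 'd' vs 'd' -> MATCH ('dd')
Consecutive identical pairs: ['ee', 'dd']
Count: 2

2


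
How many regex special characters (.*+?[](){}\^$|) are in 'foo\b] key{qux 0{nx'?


Regex special characters are: . * + ? [ ] ( ) { } \ ^ $ |
Scanning 'foo\b] key{qux 0{nx':
  pos 3: '\' -> SPECIAL
  pos 5: ']' -> SPECIAL
  pos 10: '{' -> SPECIAL
  pos 16: '{' -> SPECIAL
Special chars found: ['\\', ']', '{', '{']
Total: 4

4


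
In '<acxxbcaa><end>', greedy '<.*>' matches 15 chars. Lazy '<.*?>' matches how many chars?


Greedy '<.*>' tries to match as MUCH as possible.
Lazy '<.*?>' tries to match as LITTLE as possible.

String: '<acxxbcaa><end>'
Greedy '<.*>' starts at first '<' and extends to the LAST '>': '<acxxbcaa><end>' (15 chars)
Lazy '<.*?>' starts at first '<' and stops at the FIRST '>': '<acxxbcaa>' (10 chars)

10
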